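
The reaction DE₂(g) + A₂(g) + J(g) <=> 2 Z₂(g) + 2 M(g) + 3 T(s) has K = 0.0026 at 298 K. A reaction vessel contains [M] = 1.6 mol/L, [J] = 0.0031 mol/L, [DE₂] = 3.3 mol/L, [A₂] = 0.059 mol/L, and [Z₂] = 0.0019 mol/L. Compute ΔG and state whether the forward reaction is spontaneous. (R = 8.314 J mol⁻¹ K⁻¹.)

(T is a pure solid — omitted from Q.)
Q = [Z₂]²·[M]² / ([DE₂]·[A₂]·[J]) = (0.0019)²·(1.6)² / ((3.3)·(0.059)·(0.0031)) = 0.0153
ΔG = RT ln(Q/K) = (8.314 J mol⁻¹ K⁻¹)(298 K) × ln(0.0153/0.0026)
   = (2.478 kJ/mol)(1.772) = 4.39 kJ/mol
ΔG > 0, so the forward reaction is non-spontaneous (proceeds in reverse).

ΔG = 4.39 kJ/mol; the forward reaction is non-spontaneous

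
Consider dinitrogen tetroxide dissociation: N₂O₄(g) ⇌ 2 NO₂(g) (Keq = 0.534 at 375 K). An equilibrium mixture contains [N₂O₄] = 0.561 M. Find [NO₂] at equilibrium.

At equilibrium, Keq = [NO₂]² / [N₂O₄] = 0.534.
([NO₂])² / (0.561) = 0.534
[NO₂]² = 0.300 ⇒ [NO₂] = 0.547 M

[NO₂] = 0.547 M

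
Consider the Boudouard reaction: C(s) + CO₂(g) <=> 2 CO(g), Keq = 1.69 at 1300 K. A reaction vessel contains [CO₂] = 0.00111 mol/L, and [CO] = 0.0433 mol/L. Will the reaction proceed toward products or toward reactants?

(C is a pure solid — omitted from Q.)
Q = [CO]² / [CO₂] = (0.0433)² / (0.00111) = 1.69
Q = 1.69 = Keq, so the system is already at equilibrium.

neither direction; the system is at equilibrium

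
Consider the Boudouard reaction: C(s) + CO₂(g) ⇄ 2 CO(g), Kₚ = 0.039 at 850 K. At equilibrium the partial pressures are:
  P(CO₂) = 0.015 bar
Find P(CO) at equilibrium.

(C is a pure solid — omitted from Kₚ.)
At equilibrium, Kₚ = P(CO)² / P(CO₂) = 0.039.
(P(CO))² / (0.015) = 0.039
P(CO)² = 5.85×10⁻⁴ ⇒ P(CO) = 0.024 bar

P(CO) = 0.024 bar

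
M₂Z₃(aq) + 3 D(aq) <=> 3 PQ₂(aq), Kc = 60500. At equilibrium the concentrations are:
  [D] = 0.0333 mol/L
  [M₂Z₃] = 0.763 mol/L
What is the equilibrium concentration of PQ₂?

At equilibrium, Kc = [PQ₂]³ / ([M₂Z₃]·[D]³) = 60500.
([PQ₂])³ / ((0.763)·(0.0333)³) = 60500
[PQ₂]³ = 1.70 ⇒ [PQ₂] = 1.19 mol/L

[PQ₂] = 1.19 mol/L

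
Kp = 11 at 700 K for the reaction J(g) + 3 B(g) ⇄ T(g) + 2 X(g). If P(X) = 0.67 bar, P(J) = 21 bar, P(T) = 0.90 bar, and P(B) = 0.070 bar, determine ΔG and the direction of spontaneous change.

Qp = P(T)·P(X)² / (P(J)·P(B)³) = (0.90)·(0.67)² / ((21)·(0.070)³) = 56.1
ΔG = RT ln(Qp/Kp) = (8.314 J mol⁻¹ K⁻¹)(700 K) × ln(56.1/11)
   = (5.820 kJ/mol)(1.629) = 9.48 kJ/mol
ΔG > 0, so the forward reaction is non-spontaneous (proceeds in reverse).

ΔG = 9.48 kJ/mol; the forward reaction is non-spontaneous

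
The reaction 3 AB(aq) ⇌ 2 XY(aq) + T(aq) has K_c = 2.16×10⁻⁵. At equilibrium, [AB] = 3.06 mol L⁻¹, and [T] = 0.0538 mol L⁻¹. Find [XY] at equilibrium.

[XY] = 0.107 mol L⁻¹

At equilibrium, K_c = [XY]²·[T] / [AB]³ = 2.16×10⁻⁵.
([XY])²·(0.0538) / (3.06)³ = 2.16×10⁻⁵
[XY]² = 0.0115 ⇒ [XY] = 0.107 mol L⁻¹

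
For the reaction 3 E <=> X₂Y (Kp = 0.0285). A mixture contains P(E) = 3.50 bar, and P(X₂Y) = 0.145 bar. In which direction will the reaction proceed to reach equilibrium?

toward products

Qp = P(X₂Y) / P(E)³ = (0.145) / (3.50)³ = 0.00338
Qp = 0.00338 < Kp = 0.0285, so the forward reaction proceeds.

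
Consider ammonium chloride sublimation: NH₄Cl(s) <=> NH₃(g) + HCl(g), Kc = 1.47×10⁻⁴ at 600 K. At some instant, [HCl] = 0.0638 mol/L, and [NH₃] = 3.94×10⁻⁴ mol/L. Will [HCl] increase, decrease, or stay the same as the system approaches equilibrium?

increase

(NH₄Cl is a pure solid — omitted from Qc.)
Qc = [NH₃]·[HCl] = (3.94×10⁻⁴)·(0.0638) = 2.51×10⁻⁵
Qc = 2.51×10⁻⁵ < Kc = 1.47×10⁻⁴: net forward reaction.
HCl is a product, so it increases.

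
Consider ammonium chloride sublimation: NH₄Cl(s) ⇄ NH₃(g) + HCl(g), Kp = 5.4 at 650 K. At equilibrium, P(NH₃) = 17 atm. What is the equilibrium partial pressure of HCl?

(NH₄Cl is a pure solid — omitted from Kp.)
At equilibrium, Kp = P(NH₃)·P(HCl) = 5.4.
(17)·(P(HCl)) = 5.4
P(HCl) = 0.318 = 0.32 atm

P(HCl) = 0.32 atm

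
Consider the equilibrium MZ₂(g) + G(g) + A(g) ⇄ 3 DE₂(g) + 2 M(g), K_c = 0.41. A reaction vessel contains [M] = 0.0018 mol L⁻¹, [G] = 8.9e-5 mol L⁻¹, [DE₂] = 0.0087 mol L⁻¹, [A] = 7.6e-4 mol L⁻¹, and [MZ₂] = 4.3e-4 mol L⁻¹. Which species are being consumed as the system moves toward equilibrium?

Q_c = [DE₂]³·[M]² / ([MZ₂]·[G]·[A]) = (0.0087)³·(0.0018)² / ((4.3e-4)·(8.9e-5)·(7.6e-4)) = 0.073
Q_c = 0.073 < K_c = 0.41: net forward reaction.

MZ₂, G, A (reactants)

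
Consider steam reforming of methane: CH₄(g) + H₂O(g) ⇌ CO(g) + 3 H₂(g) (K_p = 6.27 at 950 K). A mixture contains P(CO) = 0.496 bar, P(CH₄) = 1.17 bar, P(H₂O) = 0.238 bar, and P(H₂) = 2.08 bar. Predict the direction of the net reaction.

in the reverse direction

Q_p = P(CO)·P(H₂)³ / (P(CH₄)·P(H₂O)) = (0.496)·(2.08)³ / ((1.17)·(0.238)) = 16.0
Q_p = 16.0 > K_p = 6.27, so the reverse reaction proceeds.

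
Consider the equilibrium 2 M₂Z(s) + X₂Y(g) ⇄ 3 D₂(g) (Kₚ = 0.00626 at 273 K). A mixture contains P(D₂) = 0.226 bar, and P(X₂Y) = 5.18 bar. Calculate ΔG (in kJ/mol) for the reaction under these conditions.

(M₂Z is a pure solid — omitted from Qₚ.)
Qₚ = P(D₂)³ / P(X₂Y) = (0.226)³ / (5.18) = 0.00223
ΔG = RT ln(Qₚ/Kₚ) = (8.314 J mol⁻¹ K⁻¹)(273 K) × ln(0.00223/0.00626)
   = (2.270 kJ/mol)(-1.032) = -2.34 kJ/mol
ΔG < 0, so the forward reaction is spontaneous (proceeds forward).

ΔG = -2.34 kJ/mol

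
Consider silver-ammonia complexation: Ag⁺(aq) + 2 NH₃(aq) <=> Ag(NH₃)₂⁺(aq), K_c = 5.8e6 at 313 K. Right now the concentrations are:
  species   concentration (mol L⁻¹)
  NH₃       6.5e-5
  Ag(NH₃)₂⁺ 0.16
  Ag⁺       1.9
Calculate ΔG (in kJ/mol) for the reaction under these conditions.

Q_c = [Ag(NH₃)₂⁺] / ([Ag⁺]·[NH₃]²) = (0.16) / ((1.9)·(6.5e-5)²) = 1.99e7
ΔG = RT ln(Q_c/K_c) = (8.314 J mol⁻¹ K⁻¹)(313 K) × ln(1.99e7/5.8e6)
   = (2.602 kJ/mol)(1.233) = 3.21 kJ/mol
ΔG > 0, so the forward reaction is non-spontaneous (proceeds in reverse).

ΔG = 3.21 kJ/mol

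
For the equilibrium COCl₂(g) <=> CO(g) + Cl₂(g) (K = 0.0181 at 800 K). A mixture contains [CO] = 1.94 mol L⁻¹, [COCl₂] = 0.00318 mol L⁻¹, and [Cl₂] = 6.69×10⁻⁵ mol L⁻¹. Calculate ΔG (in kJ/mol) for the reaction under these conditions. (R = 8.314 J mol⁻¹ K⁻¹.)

ΔG = 5.41 kJ/mol

Q = [CO]·[Cl₂] / [COCl₂] = (1.94)·(6.69×10⁻⁵) / (0.00318) = 0.0408
ΔG = RT ln(Q/K) = (8.314 J mol⁻¹ K⁻¹)(800 K) × ln(0.0408/0.0181)
   = (6.651 kJ/mol)(0.8128) = 5.41 kJ/mol
ΔG > 0, so the forward reaction is non-spontaneous (proceeds in reverse).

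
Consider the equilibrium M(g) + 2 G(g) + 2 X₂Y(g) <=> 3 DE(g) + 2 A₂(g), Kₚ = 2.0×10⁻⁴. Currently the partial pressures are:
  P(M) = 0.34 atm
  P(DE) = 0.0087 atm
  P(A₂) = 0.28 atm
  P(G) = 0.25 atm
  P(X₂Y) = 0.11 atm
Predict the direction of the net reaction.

at equilibrium

Qₚ = P(DE)³·P(A₂)² / (P(M)·P(G)²·P(X₂Y)²) = (0.0087)³·(0.28)² / ((0.34)·(0.25)²·(0.11)²) = 2.0×10⁻⁴
Qₚ = 2.0×10⁻⁴ = Kₚ, so the system is already at equilibrium.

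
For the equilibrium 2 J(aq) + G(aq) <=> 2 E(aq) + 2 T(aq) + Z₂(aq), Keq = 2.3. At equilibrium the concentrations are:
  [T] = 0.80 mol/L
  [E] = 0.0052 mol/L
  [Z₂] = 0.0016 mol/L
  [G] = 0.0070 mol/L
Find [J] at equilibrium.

[J] = 0.0013 mol/L

At equilibrium, Keq = [E]²·[T]²·[Z₂] / ([J]²·[G]) = 2.3.
(0.0052)²·(0.80)²·(0.0016) / (([J])²·(0.0070)) = 2.3
[J]² = 1.72×10⁻⁶ ⇒ [J] = 0.0013 mol/L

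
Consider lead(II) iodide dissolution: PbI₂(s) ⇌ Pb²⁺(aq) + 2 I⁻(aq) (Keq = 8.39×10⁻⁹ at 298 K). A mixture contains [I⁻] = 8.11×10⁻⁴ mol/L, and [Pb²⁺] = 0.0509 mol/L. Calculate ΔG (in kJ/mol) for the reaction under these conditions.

(PbI₂ is a pure solid — omitted from Q.)
Q = [Pb²⁺]·[I⁻]² = (0.0509)·(8.11×10⁻⁴)² = 3.35×10⁻⁸
ΔG = RT ln(Q/Keq) = (8.314 J mol⁻¹ K⁻¹)(298 K) × ln(3.35×10⁻⁸/8.39×10⁻⁹)
   = (2.478 kJ/mol)(1.385) = 3.43 kJ/mol
ΔG > 0, so the forward reaction is non-spontaneous (proceeds in reverse).

ΔG = 3.43 kJ/mol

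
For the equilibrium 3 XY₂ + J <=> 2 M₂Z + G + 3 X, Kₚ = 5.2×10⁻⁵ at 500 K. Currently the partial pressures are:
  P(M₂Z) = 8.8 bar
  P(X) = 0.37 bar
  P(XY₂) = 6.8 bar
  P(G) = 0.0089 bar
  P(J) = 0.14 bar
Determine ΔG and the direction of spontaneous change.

ΔG = 11.3 kJ/mol; the forward reaction is non-spontaneous

Qₚ = P(M₂Z)²·P(G)·P(X)³ / (P(XY₂)³·P(J)) = (8.8)²·(0.0089)·(0.37)³ / ((6.8)³·(0.14)) = 7.93×10⁻⁴
ΔG = RT ln(Qₚ/Kₚ) = (8.314 J mol⁻¹ K⁻¹)(500 K) × ln(7.93×10⁻⁴/5.2×10⁻⁵)
   = (4.157 kJ/mol)(2.725) = 11.3 kJ/mol
ΔG > 0, so the forward reaction is non-spontaneous (proceeds in reverse).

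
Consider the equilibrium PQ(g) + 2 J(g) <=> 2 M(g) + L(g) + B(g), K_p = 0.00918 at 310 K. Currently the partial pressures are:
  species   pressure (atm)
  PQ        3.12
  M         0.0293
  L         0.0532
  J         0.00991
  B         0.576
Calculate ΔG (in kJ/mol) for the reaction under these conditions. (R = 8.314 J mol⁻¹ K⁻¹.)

Q_p = P(M)²·P(L)·P(B) / (P(PQ)·P(J)²) = (0.0293)²·(0.0532)·(0.576) / ((3.12)·(0.00991)²) = 0.0859
ΔG = RT ln(Q_p/K_p) = (8.314 J mol⁻¹ K⁻¹)(310 K) × ln(0.0859/0.00918)
   = (2.577 kJ/mol)(2.236) = 5.76 kJ/mol
ΔG > 0, so the forward reaction is non-spontaneous (proceeds in reverse).

ΔG = 5.76 kJ/mol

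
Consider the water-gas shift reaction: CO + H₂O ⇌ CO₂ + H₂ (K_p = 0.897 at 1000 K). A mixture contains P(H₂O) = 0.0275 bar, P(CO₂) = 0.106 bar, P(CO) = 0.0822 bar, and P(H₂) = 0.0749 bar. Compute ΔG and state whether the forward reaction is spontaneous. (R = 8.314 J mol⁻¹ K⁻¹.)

ΔG = 11.3 kJ/mol; the forward reaction is non-spontaneous

Q_p = P(CO₂)·P(H₂) / (P(CO)·P(H₂O)) = (0.106)·(0.0749) / ((0.0822)·(0.0275)) = 3.51
ΔG = RT ln(Q_p/K_p) = (8.314 J mol⁻¹ K⁻¹)(1000 K) × ln(3.51/0.897)
   = (8.314 kJ/mol)(1.364) = 11.3 kJ/mol
ΔG > 0, so the forward reaction is non-spontaneous (proceeds in reverse).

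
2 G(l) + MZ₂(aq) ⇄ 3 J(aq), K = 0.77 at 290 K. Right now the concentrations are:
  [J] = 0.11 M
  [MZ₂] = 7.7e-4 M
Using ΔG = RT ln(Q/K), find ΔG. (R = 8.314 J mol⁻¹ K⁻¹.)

(G is a pure liquid — omitted from Q.)
Q = [J]³ / [MZ₂] = (0.11)³ / (7.7e-4) = 1.73
ΔG = RT ln(Q/K) = (8.314 J mol⁻¹ K⁻¹)(290 K) × ln(1.73/0.77)
   = (2.411 kJ/mol)(0.8095) = 1.95 kJ/mol
ΔG > 0, so the forward reaction is non-spontaneous (proceeds in reverse).

ΔG = 1.95 kJ/mol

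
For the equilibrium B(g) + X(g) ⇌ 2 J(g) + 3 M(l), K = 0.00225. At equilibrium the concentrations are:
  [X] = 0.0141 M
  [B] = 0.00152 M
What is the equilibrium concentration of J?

[J] = 2.20×10⁻⁴ M

(M is a pure liquid — omitted from K.)
At equilibrium, K = [J]² / ([B]·[X]) = 0.00225.
([J])² / ((0.00152)·(0.0141)) = 0.00225
[J]² = 4.82×10⁻⁸ ⇒ [J] = 2.20×10⁻⁴ M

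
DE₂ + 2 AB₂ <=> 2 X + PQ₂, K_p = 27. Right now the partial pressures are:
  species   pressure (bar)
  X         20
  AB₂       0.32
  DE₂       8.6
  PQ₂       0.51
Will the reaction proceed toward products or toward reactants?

Q_p = P(X)²·P(PQ₂) / (P(DE₂)·P(AB₂)²) = (20)²·(0.51) / ((8.6)·(0.32)²) = 230
Q_p = 230 > K_p = 27, so the reverse reaction proceeds.

to the left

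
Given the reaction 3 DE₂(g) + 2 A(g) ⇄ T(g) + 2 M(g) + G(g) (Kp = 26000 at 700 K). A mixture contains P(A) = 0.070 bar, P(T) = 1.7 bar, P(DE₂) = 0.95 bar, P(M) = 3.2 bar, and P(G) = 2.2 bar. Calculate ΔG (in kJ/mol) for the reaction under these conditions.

ΔG = -6.10 kJ/mol

Qp = P(T)·P(M)²·P(G) / (P(DE₂)³·P(A)²) = (1.7)·(3.2)²·(2.2) / ((0.95)³·(0.070)²) = 9120
ΔG = RT ln(Qp/Kp) = (8.314 J mol⁻¹ K⁻¹)(700 K) × ln(9120/26000)
   = (5.820 kJ/mol)(-1.048) = -6.10 kJ/mol
ΔG < 0, so the forward reaction is spontaneous (proceeds forward).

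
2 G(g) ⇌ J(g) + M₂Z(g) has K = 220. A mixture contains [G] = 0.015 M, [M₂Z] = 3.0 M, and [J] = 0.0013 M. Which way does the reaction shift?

toward products

Q = [J]·[M₂Z] / [G]² = (0.0013)·(3.0) / (0.015)² = 17
Q = 17 < K = 220, so the forward reaction proceeds.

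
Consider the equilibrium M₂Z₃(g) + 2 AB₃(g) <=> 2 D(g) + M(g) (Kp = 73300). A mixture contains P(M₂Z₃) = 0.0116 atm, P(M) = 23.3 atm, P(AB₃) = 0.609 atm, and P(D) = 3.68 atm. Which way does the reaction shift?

Qp = P(D)²·P(M) / (P(M₂Z₃)·P(AB₃)²) = (3.68)²·(23.3) / ((0.0116)·(0.609)²) = 73300
Qp = 73300 = Kp, so the system is already at equilibrium.

at equilibrium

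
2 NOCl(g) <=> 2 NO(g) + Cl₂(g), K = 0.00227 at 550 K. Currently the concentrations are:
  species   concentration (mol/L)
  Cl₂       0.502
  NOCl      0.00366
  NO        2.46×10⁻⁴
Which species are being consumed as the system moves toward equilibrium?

none (at equilibrium)

Q = [NO]²·[Cl₂] / [NOCl]² = (2.46×10⁻⁴)²·(0.502) / (0.00366)² = 0.00227
Q = 0.00227 = K; the system is at equilibrium.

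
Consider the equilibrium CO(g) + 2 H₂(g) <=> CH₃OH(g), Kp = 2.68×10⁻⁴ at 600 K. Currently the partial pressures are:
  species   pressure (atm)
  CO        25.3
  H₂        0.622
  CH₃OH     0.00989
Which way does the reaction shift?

Qp = P(CH₃OH) / (P(CO)·P(H₂)²) = (0.00989) / ((25.3)·(0.622)²) = 0.00101
Qp = 0.00101 > Kp = 2.68×10⁻⁴, so the reverse reaction proceeds.

to the left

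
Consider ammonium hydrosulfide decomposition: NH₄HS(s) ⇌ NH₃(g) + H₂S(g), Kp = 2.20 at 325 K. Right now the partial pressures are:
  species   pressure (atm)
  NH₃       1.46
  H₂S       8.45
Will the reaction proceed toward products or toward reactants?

(NH₄HS is a pure solid — omitted from Qp.)
Qp = P(NH₃)·P(H₂S) = (1.46)·(8.45) = 12.3
Qp = 12.3 > Kp = 2.20, so the reverse reaction proceeds.

toward reactants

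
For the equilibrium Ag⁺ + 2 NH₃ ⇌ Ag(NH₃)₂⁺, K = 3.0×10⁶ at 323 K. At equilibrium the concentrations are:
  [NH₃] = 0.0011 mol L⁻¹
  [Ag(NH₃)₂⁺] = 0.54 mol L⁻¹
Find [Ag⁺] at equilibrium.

[Ag⁺] = 0.15 mol L⁻¹

At equilibrium, K = [Ag(NH₃)₂⁺] / ([Ag⁺]·[NH₃]²) = 3.0×10⁶.
(0.54) / (([Ag⁺])·(0.0011)²) = 3.0×10⁶
[Ag⁺] = 0.149 = 0.15 mol L⁻¹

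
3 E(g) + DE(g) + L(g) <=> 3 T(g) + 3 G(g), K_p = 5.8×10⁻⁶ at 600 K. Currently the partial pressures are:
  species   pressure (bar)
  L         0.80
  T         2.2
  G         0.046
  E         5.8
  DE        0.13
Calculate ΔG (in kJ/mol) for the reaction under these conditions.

ΔG = 10.9 kJ/mol

Q_p = P(T)³·P(G)³ / (P(E)³·P(DE)·P(L)) = (2.2)³·(0.046)³ / ((5.8)³·(0.13)·(0.80)) = 5.11×10⁻⁵
ΔG = RT ln(Q_p/K_p) = (8.314 J mol⁻¹ K⁻¹)(600 K) × ln(5.11×10⁻⁵/5.8×10⁻⁶)
   = (4.988 kJ/mol)(2.176) = 10.9 kJ/mol
ΔG > 0, so the forward reaction is non-spontaneous (proceeds in reverse).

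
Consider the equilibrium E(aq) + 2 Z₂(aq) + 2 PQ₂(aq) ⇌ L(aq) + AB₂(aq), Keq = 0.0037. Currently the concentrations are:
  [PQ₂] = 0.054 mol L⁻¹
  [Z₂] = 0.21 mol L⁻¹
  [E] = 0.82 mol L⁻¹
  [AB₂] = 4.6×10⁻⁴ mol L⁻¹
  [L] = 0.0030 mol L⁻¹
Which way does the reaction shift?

Q = [L]·[AB₂] / ([E]·[Z₂]²·[PQ₂]²) = (0.0030)·(4.6×10⁻⁴) / ((0.82)·(0.21)²·(0.054)²) = 0.013
Q = 0.013 > Keq = 0.0037, so the reverse reaction proceeds.

reverse (toward reactants)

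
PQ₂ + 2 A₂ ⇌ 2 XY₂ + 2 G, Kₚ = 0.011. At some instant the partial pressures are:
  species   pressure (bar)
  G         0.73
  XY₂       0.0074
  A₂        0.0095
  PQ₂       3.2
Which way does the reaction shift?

in the reverse direction

Qₚ = P(XY₂)²·P(G)² / (P(PQ₂)·P(A₂)²) = (0.0074)²·(0.73)² / ((3.2)·(0.0095)²) = 0.10
Qₚ = 0.10 > Kₚ = 0.011, so the reverse reaction proceeds.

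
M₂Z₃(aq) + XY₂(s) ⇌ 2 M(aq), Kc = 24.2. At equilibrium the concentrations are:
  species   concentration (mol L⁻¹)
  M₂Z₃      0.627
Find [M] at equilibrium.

(XY₂ is a pure solid — omitted from Kc.)
At equilibrium, Kc = [M]² / [M₂Z₃] = 24.2.
([M])² / (0.627) = 24.2
[M]² = 15.2 ⇒ [M] = 3.90 mol L⁻¹

[M] = 3.90 mol L⁻¹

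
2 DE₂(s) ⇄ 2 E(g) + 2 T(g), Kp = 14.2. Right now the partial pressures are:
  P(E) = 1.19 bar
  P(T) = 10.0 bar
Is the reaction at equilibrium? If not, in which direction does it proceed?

(DE₂ is a pure solid — omitted from Qp.)
Qp = P(E)²·P(T)² = (1.19)²·(10.0)² = 142
Qp = 142 > Kp = 14.2, so the reverse reaction proceeds.

reverse (toward reactants)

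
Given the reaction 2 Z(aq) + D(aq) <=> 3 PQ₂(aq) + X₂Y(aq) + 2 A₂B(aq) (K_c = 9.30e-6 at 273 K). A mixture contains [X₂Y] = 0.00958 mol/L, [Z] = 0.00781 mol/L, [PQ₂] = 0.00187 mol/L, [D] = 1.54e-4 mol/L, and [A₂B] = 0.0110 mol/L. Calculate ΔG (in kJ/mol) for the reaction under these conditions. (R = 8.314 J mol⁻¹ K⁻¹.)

Q_c = [PQ₂]³·[X₂Y]·[A₂B]² / ([Z]²·[D]) = (0.00187)³·(0.00958)·(0.0110)² / ((0.00781)²·(1.54e-4)) = 8.07e-7
ΔG = RT ln(Q_c/K_c) = (8.314 J mol⁻¹ K⁻¹)(273 K) × ln(8.07e-7/9.30e-6)
   = (2.270 kJ/mol)(-2.444) = -5.55 kJ/mol
ΔG < 0, so the forward reaction is spontaneous (proceeds forward).

ΔG = -5.55 kJ/mol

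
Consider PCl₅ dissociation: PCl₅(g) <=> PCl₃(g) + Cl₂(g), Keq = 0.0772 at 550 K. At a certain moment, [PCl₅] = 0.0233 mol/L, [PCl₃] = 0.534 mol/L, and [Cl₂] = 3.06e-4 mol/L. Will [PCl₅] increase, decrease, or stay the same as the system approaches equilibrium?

decrease

Q = [PCl₃]·[Cl₂] / [PCl₅] = (0.534)·(3.06e-4) / (0.0233) = 0.00701
Q = 0.00701 < Keq = 0.0772: net forward reaction.
PCl₅ is a reactant, so it decreases.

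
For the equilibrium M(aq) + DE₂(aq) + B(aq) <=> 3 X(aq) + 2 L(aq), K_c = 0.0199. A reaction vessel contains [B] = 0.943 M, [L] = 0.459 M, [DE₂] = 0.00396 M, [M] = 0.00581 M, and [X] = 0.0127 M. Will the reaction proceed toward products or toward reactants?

Q_c = [X]³·[L]² / ([M]·[DE₂]·[B]) = (0.0127)³·(0.459)² / ((0.00581)·(0.00396)·(0.943)) = 0.0199
Q_c = 0.0199 = K_c, so the system is already at equilibrium.

neither direction; the system is at equilibrium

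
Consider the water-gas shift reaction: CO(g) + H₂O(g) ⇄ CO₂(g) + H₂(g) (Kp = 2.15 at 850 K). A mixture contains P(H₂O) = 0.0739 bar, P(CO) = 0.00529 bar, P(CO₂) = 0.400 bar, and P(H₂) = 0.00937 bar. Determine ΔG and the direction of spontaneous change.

ΔG = 10.6 kJ/mol; the forward reaction is non-spontaneous

Qp = P(CO₂)·P(H₂) / (P(CO)·P(H₂O)) = (0.400)·(0.00937) / ((0.00529)·(0.0739)) = 9.59
ΔG = RT ln(Qp/Kp) = (8.314 J mol⁻¹ K⁻¹)(850 K) × ln(9.59/2.15)
   = (7.067 kJ/mol)(1.495) = 10.6 kJ/mol
ΔG > 0, so the forward reaction is non-spontaneous (proceeds in reverse).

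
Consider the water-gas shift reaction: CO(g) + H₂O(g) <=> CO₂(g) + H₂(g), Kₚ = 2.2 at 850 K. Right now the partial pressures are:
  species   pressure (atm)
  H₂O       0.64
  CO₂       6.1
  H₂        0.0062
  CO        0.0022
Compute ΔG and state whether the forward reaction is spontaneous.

ΔG = 17.7 kJ/mol; the forward reaction is non-spontaneous

Qₚ = P(CO₂)·P(H₂) / (P(CO)·P(H₂O)) = (6.1)·(0.0062) / ((0.0022)·(0.64)) = 26.9
ΔG = RT ln(Qₚ/Kₚ) = (8.314 J mol⁻¹ K⁻¹)(850 K) × ln(26.9/2.2)
   = (7.067 kJ/mol)(2.504) = 17.7 kJ/mol
ΔG > 0, so the forward reaction is non-spontaneous (proceeds in reverse).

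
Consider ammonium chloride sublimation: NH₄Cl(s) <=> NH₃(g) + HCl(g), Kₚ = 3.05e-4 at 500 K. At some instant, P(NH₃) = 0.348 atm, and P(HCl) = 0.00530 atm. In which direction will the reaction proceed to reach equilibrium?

reverse (toward reactants)

(NH₄Cl is a pure solid — omitted from Qₚ.)
Qₚ = P(NH₃)·P(HCl) = (0.348)·(0.00530) = 0.00184
Qₚ = 0.00184 > Kₚ = 3.05e-4, so the reverse reaction proceeds.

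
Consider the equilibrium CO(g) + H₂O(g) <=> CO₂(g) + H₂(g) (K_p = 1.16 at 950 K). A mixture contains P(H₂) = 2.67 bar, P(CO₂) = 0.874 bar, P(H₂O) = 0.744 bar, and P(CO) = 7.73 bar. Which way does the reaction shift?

Q_p = P(CO₂)·P(H₂) / (P(CO)·P(H₂O)) = (0.874)·(2.67) / ((7.73)·(0.744)) = 0.406
Q_p = 0.406 < K_p = 1.16, so the forward reaction proceeds.

toward products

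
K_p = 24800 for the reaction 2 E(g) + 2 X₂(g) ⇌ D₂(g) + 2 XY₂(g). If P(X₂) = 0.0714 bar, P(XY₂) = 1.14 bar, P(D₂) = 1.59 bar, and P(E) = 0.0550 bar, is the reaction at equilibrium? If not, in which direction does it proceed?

Q_p = P(D₂)·P(XY₂)² / (P(E)²·P(X₂)²) = (1.59)·(1.14)² / ((0.0550)²·(0.0714)²) = 1.34×10⁵
Q_p = 1.34×10⁵ > K_p = 24800, so the reverse reaction proceeds.

reverse (toward reactants)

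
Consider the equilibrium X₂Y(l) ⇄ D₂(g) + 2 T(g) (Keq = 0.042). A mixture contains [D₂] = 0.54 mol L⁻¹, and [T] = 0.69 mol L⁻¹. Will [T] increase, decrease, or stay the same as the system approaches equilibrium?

decrease

(X₂Y is a pure liquid — omitted from Q.)
Q = [D₂]·[T]² = (0.54)·(0.69)² = 0.26
Q = 0.26 > Keq = 0.042: net reverse reaction.
T is a product, so it decreases.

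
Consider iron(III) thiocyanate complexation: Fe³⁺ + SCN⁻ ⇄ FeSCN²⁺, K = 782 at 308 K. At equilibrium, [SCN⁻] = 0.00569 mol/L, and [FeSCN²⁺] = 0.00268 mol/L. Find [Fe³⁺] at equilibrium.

[Fe³⁺] = 6.02×10⁻⁴ mol/L

At equilibrium, K = [FeSCN²⁺] / ([Fe³⁺]·[SCN⁻]) = 782.
(0.00268) / (([Fe³⁺])·(0.00569)) = 782
[Fe³⁺] = 6.02×10⁻⁴ mol/L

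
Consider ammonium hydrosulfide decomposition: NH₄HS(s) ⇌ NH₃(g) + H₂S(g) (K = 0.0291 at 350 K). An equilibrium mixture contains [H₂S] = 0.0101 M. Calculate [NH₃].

(NH₄HS is a pure solid — omitted from K.)
At equilibrium, K = [NH₃]·[H₂S] = 0.0291.
([NH₃])·(0.0101) = 0.0291
[NH₃] = 2.88 M

[NH₃] = 2.88 M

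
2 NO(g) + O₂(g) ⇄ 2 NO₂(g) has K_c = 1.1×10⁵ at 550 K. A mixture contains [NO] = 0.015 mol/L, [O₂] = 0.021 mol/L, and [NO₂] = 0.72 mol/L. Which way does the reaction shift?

Q_c = [NO₂]² / ([NO]²·[O₂]) = (0.72)² / ((0.015)²·(0.021)) = 1.1×10⁵
Q_c = 1.1×10⁵ = K_c, so the system is already at equilibrium.

at equilibrium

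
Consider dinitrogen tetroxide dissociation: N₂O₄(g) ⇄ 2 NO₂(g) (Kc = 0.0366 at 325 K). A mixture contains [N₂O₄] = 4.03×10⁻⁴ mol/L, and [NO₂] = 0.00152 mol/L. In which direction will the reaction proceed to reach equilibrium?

Qc = [NO₂]² / [N₂O₄] = (0.00152)² / (4.03×10⁻⁴) = 0.00573
Qc = 0.00573 < Kc = 0.0366, so the forward reaction proceeds.

forward (toward products)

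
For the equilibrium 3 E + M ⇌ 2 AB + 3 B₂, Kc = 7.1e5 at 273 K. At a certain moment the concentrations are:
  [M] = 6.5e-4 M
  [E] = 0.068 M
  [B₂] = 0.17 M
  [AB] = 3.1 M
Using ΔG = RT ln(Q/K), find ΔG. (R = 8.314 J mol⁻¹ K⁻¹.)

ΔG = -2.55 kJ/mol

Qc = [AB]²·[B₂]³ / ([E]³·[M]) = (3.1)²·(0.17)³ / ((0.068)³·(6.5e-4)) = 2.31e5
ΔG = RT ln(Qc/Kc) = (8.314 J mol⁻¹ K⁻¹)(273 K) × ln(2.31e5/7.1e5)
   = (2.270 kJ/mol)(-1.123) = -2.55 kJ/mol
ΔG < 0, so the forward reaction is spontaneous (proceeds forward).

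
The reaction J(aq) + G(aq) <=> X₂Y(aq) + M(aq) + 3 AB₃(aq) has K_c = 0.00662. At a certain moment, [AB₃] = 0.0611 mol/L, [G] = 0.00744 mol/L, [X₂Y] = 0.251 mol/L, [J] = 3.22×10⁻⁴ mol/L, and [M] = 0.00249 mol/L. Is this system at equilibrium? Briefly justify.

Q_c = [X₂Y]·[M]·[AB₃]³ / ([J]·[G]) = (0.251)·(0.00249)·(0.0611)³ / ((3.22×10⁻⁴)·(0.00744)) = 0.0595
Q_c = 0.0595 > K_c = 0.00662: net reverse reaction.

no; Q > K, reaction proceeds in reverse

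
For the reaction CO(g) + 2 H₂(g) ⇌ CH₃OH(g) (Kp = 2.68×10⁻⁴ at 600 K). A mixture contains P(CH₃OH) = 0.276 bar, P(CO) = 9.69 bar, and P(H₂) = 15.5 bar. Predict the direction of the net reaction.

Qp = P(CH₃OH) / (P(CO)·P(H₂)²) = (0.276) / ((9.69)·(15.5)²) = 1.19×10⁻⁴
Qp = 1.19×10⁻⁴ < Kp = 2.68×10⁻⁴, so the forward reaction proceeds.

to the right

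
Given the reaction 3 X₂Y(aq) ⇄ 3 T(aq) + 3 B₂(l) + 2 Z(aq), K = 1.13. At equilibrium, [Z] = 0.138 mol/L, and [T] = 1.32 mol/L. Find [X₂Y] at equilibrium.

(B₂ is a pure liquid — omitted from K.)
At equilibrium, K = [T]³·[Z]² / [X₂Y]³ = 1.13.
(1.32)³·(0.138)² / ([X₂Y])³ = 1.13
[X₂Y]³ = 0.0388 ⇒ [X₂Y] = 0.338 mol/L

[X₂Y] = 0.338 mol/L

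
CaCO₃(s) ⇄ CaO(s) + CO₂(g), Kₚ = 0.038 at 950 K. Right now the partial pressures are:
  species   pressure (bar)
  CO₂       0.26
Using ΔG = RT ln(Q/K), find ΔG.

(CaCO₃, CaO are pure solids — omitted from Qₚ.)
Qₚ = P(CO₂) = 0.260
ΔG = RT ln(Qₚ/Kₚ) = (8.314 J mol⁻¹ K⁻¹)(950 K) × ln(0.260/0.038)
   = (7.898 kJ/mol)(1.923) = 15.2 kJ/mol
ΔG > 0, so the forward reaction is non-spontaneous (proceeds in reverse).

ΔG = 15.2 kJ/mol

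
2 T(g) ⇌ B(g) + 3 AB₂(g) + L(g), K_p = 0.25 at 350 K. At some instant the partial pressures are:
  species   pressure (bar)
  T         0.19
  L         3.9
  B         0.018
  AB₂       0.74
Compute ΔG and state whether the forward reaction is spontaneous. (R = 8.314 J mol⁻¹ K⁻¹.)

Q_p = P(B)·P(AB₂)³·P(L) / P(T)² = (0.018)·(0.74)³·(3.9) / (0.19)² = 0.788
ΔG = RT ln(Q_p/K_p) = (8.314 J mol⁻¹ K⁻¹)(350 K) × ln(0.788/0.25)
   = (2.910 kJ/mol)(1.148) = 3.34 kJ/mol
ΔG > 0, so the forward reaction is non-spontaneous (proceeds in reverse).

ΔG = 3.34 kJ/mol; the forward reaction is non-spontaneous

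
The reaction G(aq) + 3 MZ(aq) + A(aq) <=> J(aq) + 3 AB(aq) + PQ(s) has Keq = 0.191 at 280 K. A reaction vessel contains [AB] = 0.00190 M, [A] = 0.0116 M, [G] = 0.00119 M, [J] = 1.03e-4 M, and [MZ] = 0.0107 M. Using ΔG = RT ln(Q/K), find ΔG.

(PQ is a pure solid — omitted from Q.)
Q = [J]·[AB]³ / ([G]·[MZ]³·[A]) = (1.03e-4)·(0.00190)³ / ((0.00119)·(0.0107)³·(0.0116)) = 0.0418
ΔG = RT ln(Q/Keq) = (8.314 J mol⁻¹ K⁻¹)(280 K) × ln(0.0418/0.191)
   = (2.328 kJ/mol)(-1.519) = -3.54 kJ/mol
ΔG < 0, so the forward reaction is spontaneous (proceeds forward).

ΔG = -3.54 kJ/mol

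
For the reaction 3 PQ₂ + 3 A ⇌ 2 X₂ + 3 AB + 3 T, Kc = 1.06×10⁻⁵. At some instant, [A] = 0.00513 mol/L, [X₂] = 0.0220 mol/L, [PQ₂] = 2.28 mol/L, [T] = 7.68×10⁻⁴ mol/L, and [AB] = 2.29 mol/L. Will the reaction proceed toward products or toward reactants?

Qc = [X₂]²·[AB]³·[T]³ / ([PQ₂]³·[A]³) = (0.0220)²·(2.29)³·(7.68×10⁻⁴)³ / ((2.28)³·(0.00513)³) = 1.65×10⁻⁶
Qc = 1.65×10⁻⁶ < Kc = 1.06×10⁻⁵, so the forward reaction proceeds.

in the forward direction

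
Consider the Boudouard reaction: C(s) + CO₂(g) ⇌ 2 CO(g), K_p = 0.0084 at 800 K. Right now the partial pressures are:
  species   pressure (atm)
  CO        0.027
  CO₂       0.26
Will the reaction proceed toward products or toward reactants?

(C is a pure solid — omitted from Q_p.)
Q_p = P(CO)² / P(CO₂) = (0.027)² / (0.26) = 0.0028
Q_p = 0.0028 < K_p = 0.0084, so the forward reaction proceeds.

toward products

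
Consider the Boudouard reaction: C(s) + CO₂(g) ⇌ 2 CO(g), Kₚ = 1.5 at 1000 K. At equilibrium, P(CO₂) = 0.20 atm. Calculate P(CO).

(C is a pure solid — omitted from Kₚ.)
At equilibrium, Kₚ = P(CO)² / P(CO₂) = 1.5.
(P(CO))² / (0.20) = 1.5
P(CO)² = 0.300 ⇒ P(CO) = 0.55 atm

P(CO) = 0.55 atm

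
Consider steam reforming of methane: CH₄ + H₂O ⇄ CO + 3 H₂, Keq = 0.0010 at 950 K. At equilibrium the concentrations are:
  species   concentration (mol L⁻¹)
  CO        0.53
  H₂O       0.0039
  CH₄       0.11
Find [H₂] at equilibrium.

At equilibrium, Keq = [CO]·[H₂]³ / ([CH₄]·[H₂O]) = 0.0010.
(0.53)·([H₂])³ / ((0.11)·(0.0039)) = 0.0010
[H₂]³ = 8.09e-7 ⇒ [H₂] = 0.0093 mol L⁻¹

[H₂] = 0.0093 mol L⁻¹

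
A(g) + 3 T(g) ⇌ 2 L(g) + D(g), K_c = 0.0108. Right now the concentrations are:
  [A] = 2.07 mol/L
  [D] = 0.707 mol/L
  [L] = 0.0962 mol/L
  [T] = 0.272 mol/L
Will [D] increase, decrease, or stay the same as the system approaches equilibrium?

Q_c = [L]²·[D] / ([A]·[T]³) = (0.0962)²·(0.707) / ((2.07)·(0.272)³) = 0.157
Q_c = 0.157 > K_c = 0.0108: net reverse reaction.
D is a product, so it decreases.

decrease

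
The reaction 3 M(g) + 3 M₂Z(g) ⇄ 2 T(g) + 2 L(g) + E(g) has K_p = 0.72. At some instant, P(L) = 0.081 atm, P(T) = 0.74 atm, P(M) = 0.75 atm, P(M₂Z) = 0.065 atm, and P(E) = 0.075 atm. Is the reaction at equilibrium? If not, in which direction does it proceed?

toward reactants

Q_p = P(T)²·P(L)²·P(E) / (P(M)³·P(M₂Z)³) = (0.74)²·(0.081)²·(0.075) / ((0.75)³·(0.065)³) = 2.3
Q_p = 2.3 > K_p = 0.72, so the reverse reaction proceeds.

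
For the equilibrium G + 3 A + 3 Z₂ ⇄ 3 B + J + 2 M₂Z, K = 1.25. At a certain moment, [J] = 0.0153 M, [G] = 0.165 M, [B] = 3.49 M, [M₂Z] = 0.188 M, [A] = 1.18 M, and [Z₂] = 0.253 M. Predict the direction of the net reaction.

Q = [B]³·[J]·[M₂Z]² / ([G]·[A]³·[Z₂]³) = (3.49)³·(0.0153)·(0.188)² / ((0.165)·(1.18)³·(0.253)³) = 5.24
Q = 5.24 > K = 1.25, so the reverse reaction proceeds.

reverse (toward reactants)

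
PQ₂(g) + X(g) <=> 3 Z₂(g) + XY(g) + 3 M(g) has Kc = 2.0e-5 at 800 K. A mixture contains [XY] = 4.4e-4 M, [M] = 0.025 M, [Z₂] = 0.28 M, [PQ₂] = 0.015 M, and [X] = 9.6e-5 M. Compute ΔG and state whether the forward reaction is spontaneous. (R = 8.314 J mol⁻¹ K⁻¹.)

ΔG = 11.0 kJ/mol; the forward reaction is non-spontaneous

Qc = [Z₂]³·[XY]·[M]³ / ([PQ₂]·[X]) = (0.28)³·(4.4e-4)·(0.025)³ / ((0.015)·(9.6e-5)) = 1.05e-4
ΔG = RT ln(Qc/Kc) = (8.314 J mol⁻¹ K⁻¹)(800 K) × ln(1.05e-4/2.0e-5)
   = (6.651 kJ/mol)(1.658) = 11.0 kJ/mol
ΔG > 0, so the forward reaction is non-spontaneous (proceeds in reverse).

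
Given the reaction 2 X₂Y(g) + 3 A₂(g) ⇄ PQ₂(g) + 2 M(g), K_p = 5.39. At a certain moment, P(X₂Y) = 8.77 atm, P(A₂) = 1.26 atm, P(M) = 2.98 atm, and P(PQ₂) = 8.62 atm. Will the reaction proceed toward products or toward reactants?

Q_p = P(PQ₂)·P(M)² / (P(X₂Y)²·P(A₂)³) = (8.62)·(2.98)² / ((8.77)²·(1.26)³) = 0.498
Q_p = 0.498 < K_p = 5.39, so the forward reaction proceeds.

forward (toward products)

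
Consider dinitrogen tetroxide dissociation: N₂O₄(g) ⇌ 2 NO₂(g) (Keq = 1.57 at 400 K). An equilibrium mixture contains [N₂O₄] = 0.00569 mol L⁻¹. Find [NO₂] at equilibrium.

[NO₂] = 0.0945 mol L⁻¹

At equilibrium, Keq = [NO₂]² / [N₂O₄] = 1.57.
([NO₂])² / (0.00569) = 1.57
[NO₂]² = 0.00893 ⇒ [NO₂] = 0.0945 mol L⁻¹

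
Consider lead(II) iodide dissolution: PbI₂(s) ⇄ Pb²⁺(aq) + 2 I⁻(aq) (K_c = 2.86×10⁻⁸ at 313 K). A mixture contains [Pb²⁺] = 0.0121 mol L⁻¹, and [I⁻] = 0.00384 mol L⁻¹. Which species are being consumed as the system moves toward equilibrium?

Pb²⁺, I⁻ (products)

(PbI₂ is a pure solid — omitted from Q_c.)
Q_c = [Pb²⁺]·[I⁻]² = (0.0121)·(0.00384)² = 1.78×10⁻⁷
Q_c = 1.78×10⁻⁷ > K_c = 2.86×10⁻⁸: net reverse reaction.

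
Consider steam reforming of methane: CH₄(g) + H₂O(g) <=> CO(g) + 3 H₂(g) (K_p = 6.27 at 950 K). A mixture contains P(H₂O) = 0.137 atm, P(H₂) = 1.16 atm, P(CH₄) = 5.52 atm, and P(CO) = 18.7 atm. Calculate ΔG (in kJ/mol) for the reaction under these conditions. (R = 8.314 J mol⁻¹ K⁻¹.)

ΔG = 14.4 kJ/mol

Q_p = P(CO)·P(H₂)³ / (P(CH₄)·P(H₂O)) = (18.7)·(1.16)³ / ((5.52)·(0.137)) = 38.6
ΔG = RT ln(Q_p/K_p) = (8.314 J mol⁻¹ K⁻¹)(950 K) × ln(38.6/6.27)
   = (7.898 kJ/mol)(1.817) = 14.4 kJ/mol
ΔG > 0, so the forward reaction is non-spontaneous (proceeds in reverse).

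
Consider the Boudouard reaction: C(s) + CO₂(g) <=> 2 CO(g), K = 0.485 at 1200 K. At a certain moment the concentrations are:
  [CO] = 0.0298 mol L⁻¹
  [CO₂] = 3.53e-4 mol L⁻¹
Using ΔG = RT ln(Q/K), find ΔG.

ΔG = 16.4 kJ/mol

(C is a pure solid — omitted from Q.)
Q = [CO]² / [CO₂] = (0.0298)² / (3.53e-4) = 2.52
ΔG = RT ln(Q/K) = (8.314 J mol⁻¹ K⁻¹)(1200 K) × ln(2.52/0.485)
   = (9.977 kJ/mol)(1.648) = 16.4 kJ/mol
ΔG > 0, so the forward reaction is non-spontaneous (proceeds in reverse).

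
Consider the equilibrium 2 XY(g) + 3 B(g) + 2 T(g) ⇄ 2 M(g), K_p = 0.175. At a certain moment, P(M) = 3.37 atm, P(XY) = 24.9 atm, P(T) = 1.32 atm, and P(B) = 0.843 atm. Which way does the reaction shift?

in the forward direction

Q_p = P(M)² / (P(XY)²·P(B)³·P(T)²) = (3.37)² / ((24.9)²·(0.843)³·(1.32)²) = 0.0175
Q_p = 0.0175 < K_p = 0.175, so the forward reaction proceeds.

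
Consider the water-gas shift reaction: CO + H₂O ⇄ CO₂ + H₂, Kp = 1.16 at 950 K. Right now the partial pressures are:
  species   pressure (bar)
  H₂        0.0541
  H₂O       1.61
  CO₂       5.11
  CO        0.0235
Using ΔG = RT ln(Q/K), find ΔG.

ΔG = 14.5 kJ/mol

Qp = P(CO₂)·P(H₂) / (P(CO)·P(H₂O)) = (5.11)·(0.0541) / ((0.0235)·(1.61)) = 7.31
ΔG = RT ln(Qp/Kp) = (8.314 J mol⁻¹ K⁻¹)(950 K) × ln(7.31/1.16)
   = (7.898 kJ/mol)(1.841) = 14.5 kJ/mol
ΔG > 0, so the forward reaction is non-spontaneous (proceeds in reverse).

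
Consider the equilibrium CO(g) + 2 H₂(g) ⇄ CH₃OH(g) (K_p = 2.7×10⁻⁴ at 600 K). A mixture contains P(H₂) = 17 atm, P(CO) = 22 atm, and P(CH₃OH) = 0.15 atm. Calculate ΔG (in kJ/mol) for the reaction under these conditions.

ΔG = -12.2 kJ/mol

Q_p = P(CH₃OH) / (P(CO)·P(H₂)²) = (0.15) / ((22)·(17)²) = 2.36×10⁻⁵
ΔG = RT ln(Q_p/K_p) = (8.314 J mol⁻¹ K⁻¹)(600 K) × ln(2.36×10⁻⁵/2.7×10⁻⁴)
   = (4.988 kJ/mol)(-2.437) = -12.2 kJ/mol
ΔG < 0, so the forward reaction is spontaneous (proceeds forward).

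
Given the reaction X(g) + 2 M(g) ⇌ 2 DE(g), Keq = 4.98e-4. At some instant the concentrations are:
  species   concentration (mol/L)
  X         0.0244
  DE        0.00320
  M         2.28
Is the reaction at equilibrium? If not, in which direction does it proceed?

Q = [DE]² / ([X]·[M]²) = (0.00320)² / ((0.0244)·(2.28)²) = 8.07e-5
Q = 8.07e-5 < Keq = 4.98e-4, so the forward reaction proceeds.

in the forward direction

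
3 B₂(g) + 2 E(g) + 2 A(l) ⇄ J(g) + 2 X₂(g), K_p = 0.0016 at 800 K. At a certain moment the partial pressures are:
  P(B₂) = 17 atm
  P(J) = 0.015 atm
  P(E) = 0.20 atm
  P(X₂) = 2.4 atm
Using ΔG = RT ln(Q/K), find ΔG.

ΔG = -8.59 kJ/mol

(A is a pure liquid — omitted from Q_p.)
Q_p = P(J)·P(X₂)² / (P(B₂)³·P(E)²) = (0.015)·(2.4)² / ((17)³·(0.20)²) = 4.40×10⁻⁴
ΔG = RT ln(Q_p/K_p) = (8.314 J mol⁻¹ K⁻¹)(800 K) × ln(4.40×10⁻⁴/0.0016)
   = (6.651 kJ/mol)(-1.291) = -8.59 kJ/mol
ΔG < 0, so the forward reaction is spontaneous (proceeds forward).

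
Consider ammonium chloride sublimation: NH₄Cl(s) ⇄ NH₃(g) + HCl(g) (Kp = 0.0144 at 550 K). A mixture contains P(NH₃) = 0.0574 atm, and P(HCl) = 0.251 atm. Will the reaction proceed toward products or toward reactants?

(NH₄Cl is a pure solid — omitted from Qp.)
Qp = P(NH₃)·P(HCl) = (0.0574)·(0.251) = 0.0144
Qp = 0.0144 = Kp, so the system is already at equilibrium.

at equilibrium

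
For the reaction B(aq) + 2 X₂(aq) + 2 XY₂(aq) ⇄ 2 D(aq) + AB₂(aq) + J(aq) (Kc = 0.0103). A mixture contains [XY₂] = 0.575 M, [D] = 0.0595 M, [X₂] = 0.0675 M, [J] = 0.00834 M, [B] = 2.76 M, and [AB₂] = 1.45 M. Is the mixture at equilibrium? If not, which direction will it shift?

Qc = [D]²·[AB₂]·[J] / ([B]·[X₂]²·[XY₂]²) = (0.0595)²·(1.45)·(0.00834) / ((2.76)·(0.0675)²·(0.575)²) = 0.0103
Qc = 0.0103 = Kc; the system is at equilibrium.

yes, at equilibrium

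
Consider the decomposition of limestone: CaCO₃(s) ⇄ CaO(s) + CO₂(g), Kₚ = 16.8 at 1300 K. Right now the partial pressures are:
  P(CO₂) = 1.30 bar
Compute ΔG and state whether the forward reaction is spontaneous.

(CaCO₃, CaO are pure solids — omitted from Qₚ.)
Qₚ = P(CO₂) = 1.30
ΔG = RT ln(Qₚ/Kₚ) = (8.314 J mol⁻¹ K⁻¹)(1300 K) × ln(1.30/16.8)
   = (10.81 kJ/mol)(-2.559) = -27.7 kJ/mol
ΔG < 0, so the forward reaction is spontaneous (proceeds forward).

ΔG = -27.7 kJ/mol; the forward reaction is spontaneous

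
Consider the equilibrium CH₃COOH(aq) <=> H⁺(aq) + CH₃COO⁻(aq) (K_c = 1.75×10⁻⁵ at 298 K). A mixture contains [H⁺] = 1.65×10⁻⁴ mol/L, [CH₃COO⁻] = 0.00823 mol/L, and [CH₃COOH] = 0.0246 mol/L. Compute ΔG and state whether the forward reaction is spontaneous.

ΔG = 2.85 kJ/mol; the forward reaction is non-spontaneous

Q_c = [H⁺]·[CH₃COO⁻] / [CH₃COOH] = (1.65×10⁻⁴)·(0.00823) / (0.0246) = 5.52×10⁻⁵
ΔG = RT ln(Q_c/K_c) = (8.314 J mol⁻¹ K⁻¹)(298 K) × ln(5.52×10⁻⁵/1.75×10⁻⁵)
   = (2.478 kJ/mol)(1.149) = 2.85 kJ/mol
ΔG > 0, so the forward reaction is non-spontaneous (proceeds in reverse).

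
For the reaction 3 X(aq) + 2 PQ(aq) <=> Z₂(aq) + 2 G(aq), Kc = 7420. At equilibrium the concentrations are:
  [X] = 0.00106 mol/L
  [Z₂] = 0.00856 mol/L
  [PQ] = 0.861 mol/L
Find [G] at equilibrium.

At equilibrium, Kc = [Z₂]·[G]² / ([X]³·[PQ]²) = 7420.
(0.00856)·([G])² / ((0.00106)³·(0.861)²) = 7420
[G]² = 7.65×10⁻⁴ ⇒ [G] = 0.0277 mol/L

[G] = 0.0277 mol/L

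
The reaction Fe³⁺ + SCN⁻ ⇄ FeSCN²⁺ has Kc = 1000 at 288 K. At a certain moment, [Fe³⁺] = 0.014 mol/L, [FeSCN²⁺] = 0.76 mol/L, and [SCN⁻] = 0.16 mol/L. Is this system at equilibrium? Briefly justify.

no; Q < K, reaction proceeds forward

Qc = [FeSCN²⁺] / ([Fe³⁺]·[SCN⁻]) = (0.76) / ((0.014)·(0.16)) = 340
Qc = 340 < Kc = 1000: net forward reaction.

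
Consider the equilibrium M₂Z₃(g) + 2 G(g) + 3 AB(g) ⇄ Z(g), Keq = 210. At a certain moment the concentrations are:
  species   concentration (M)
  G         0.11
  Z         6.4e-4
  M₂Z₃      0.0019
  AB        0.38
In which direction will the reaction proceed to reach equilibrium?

to the left

Q = [Z] / ([M₂Z₃]·[G]²·[AB]³) = (6.4e-4) / ((0.0019)·(0.11)²·(0.38)³) = 510
Q = 510 > Keq = 210, so the reverse reaction proceeds.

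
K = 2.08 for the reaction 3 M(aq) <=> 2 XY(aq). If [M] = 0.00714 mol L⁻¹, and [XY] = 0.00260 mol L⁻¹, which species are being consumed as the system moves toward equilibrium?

Q = [XY]² / [M]³ = (0.00260)² / (0.00714)³ = 18.6
Q = 18.6 > K = 2.08: net reverse reaction.

XY (products)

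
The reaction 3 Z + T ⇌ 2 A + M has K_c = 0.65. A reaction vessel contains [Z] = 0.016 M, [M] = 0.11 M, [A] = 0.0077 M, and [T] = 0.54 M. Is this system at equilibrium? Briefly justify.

Q_c = [A]²·[M] / ([Z]³·[T]) = (0.0077)²·(0.11) / ((0.016)³·(0.54)) = 2.9
Q_c = 2.9 > K_c = 0.65: net reverse reaction.

no; Q > K, reaction proceeds in reverse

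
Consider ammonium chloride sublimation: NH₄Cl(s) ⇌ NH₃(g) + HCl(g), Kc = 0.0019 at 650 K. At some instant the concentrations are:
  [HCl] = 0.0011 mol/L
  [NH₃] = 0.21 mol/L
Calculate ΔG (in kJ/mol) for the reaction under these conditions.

(NH₄Cl is a pure solid — omitted from Qc.)
Qc = [NH₃]·[HCl] = (0.21)·(0.0011) = 2.31×10⁻⁴
ΔG = RT ln(Qc/Kc) = (8.314 J mol⁻¹ K⁻¹)(650 K) × ln(2.31×10⁻⁴/0.0019)
   = (5.404 kJ/mol)(-2.107) = -11.4 kJ/mol
ΔG < 0, so the forward reaction is spontaneous (proceeds forward).

ΔG = -11.4 kJ/mol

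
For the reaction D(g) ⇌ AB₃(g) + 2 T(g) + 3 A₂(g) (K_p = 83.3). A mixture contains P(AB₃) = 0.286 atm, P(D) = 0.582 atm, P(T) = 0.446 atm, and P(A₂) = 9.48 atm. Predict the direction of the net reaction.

Q_p = P(AB₃)·P(T)²·P(A₂)³ / P(D) = (0.286)·(0.446)²·(9.48)³ / (0.582) = 83.3
Q_p = 83.3 = K_p, so the system is already at equilibrium.

no net change (already at equilibrium)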